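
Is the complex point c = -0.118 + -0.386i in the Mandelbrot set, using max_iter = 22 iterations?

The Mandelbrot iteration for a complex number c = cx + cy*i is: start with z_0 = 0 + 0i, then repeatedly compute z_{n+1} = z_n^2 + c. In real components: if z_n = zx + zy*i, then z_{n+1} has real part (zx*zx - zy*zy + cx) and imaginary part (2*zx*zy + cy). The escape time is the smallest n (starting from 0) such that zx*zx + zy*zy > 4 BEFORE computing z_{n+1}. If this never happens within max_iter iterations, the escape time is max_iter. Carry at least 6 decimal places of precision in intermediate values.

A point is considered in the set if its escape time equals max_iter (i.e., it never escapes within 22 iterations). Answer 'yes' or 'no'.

z_0 = 0 + 0i, c = -0.1180 + -0.3860i
Iter 1: z = -0.1180 + -0.3860i, |z|^2 = 0.1629
Iter 2: z = -0.2531 + -0.2949i, |z|^2 = 0.1510
Iter 3: z = -0.1409 + -0.2367i, |z|^2 = 0.0759
Iter 4: z = -0.1542 + -0.3193i, |z|^2 = 0.1257
Iter 5: z = -0.1962 + -0.2875i, |z|^2 = 0.1212
Iter 6: z = -0.1622 + -0.2732i, |z|^2 = 0.1009
Iter 7: z = -0.1663 + -0.2974i, |z|^2 = 0.1161
Iter 8: z = -0.1788 + -0.2871i, |z|^2 = 0.1144
Iter 9: z = -0.1685 + -0.2834i, |z|^2 = 0.1087
Iter 10: z = -0.1699 + -0.2905i, |z|^2 = 0.1133
Iter 11: z = -0.1735 + -0.2873i, |z|^2 = 0.1126
Iter 12: z = -0.1704 + -0.2863i, |z|^2 = 0.1110
Iter 13: z = -0.1709 + -0.2884i, |z|^2 = 0.1124
Iter 14: z = -0.1720 + -0.2874i, |z|^2 = 0.1122
Iter 15: z = -0.1710 + -0.2871i, |z|^2 = 0.1117
Iter 16: z = -0.1712 + -0.2878i, |z|^2 = 0.1121
Iter 17: z = -0.1715 + -0.2875i, |z|^2 = 0.1120
Iter 18: z = -0.1712 + -0.2874i, |z|^2 = 0.1119
Iter 19: z = -0.1713 + -0.2876i, |z|^2 = 0.1120
Iter 20: z = -0.1714 + -0.2875i, |z|^2 = 0.1120
Iter 21: z = -0.1713 + -0.2875i, |z|^2 = 0.1120
Did not escape in 22 iterations → in set

Answer: yes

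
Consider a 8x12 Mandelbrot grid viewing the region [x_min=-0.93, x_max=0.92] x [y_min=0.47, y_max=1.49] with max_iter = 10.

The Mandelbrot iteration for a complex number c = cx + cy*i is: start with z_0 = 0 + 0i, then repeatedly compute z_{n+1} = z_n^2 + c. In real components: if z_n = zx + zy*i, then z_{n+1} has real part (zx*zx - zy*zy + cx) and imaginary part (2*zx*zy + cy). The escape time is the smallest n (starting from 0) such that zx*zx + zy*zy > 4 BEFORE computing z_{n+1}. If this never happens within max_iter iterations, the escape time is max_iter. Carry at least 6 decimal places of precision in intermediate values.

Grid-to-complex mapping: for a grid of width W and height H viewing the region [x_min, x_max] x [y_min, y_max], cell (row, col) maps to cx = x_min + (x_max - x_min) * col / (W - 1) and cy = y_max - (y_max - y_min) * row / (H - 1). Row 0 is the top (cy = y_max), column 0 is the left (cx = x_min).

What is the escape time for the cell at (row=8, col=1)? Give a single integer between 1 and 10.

Answer: 4

Derivation:
z_0 = 0 + 0i, c = -0.6657 + 0.7482i
Iter 1: z = -0.6657 + 0.7482i, |z|^2 = 1.0030
Iter 2: z = -0.7823 + -0.2480i, |z|^2 = 0.6735
Iter 3: z = -0.1152 + 1.1362i, |z|^2 = 1.3041
Iter 4: z = -1.9433 + 0.4864i, |z|^2 = 4.0131
Escaped at iteration 4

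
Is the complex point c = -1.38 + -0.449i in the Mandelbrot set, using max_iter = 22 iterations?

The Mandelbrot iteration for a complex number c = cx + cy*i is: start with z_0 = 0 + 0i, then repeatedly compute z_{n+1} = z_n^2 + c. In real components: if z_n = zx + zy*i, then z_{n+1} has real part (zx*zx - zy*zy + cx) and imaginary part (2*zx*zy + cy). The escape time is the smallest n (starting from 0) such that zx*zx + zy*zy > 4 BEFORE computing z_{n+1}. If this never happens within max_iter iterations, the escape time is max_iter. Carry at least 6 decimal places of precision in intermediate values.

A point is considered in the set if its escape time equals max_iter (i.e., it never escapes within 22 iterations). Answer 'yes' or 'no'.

Answer: no

Derivation:
z_0 = 0 + 0i, c = -1.3800 + -0.4490i
Iter 1: z = -1.3800 + -0.4490i, |z|^2 = 2.1060
Iter 2: z = 0.3228 + 0.7902i, |z|^2 = 0.7287
Iter 3: z = -1.9003 + 0.0612i, |z|^2 = 3.6148
Iter 4: z = 2.2273 + -0.6815i, |z|^2 = 5.4254
Escaped at iteration 4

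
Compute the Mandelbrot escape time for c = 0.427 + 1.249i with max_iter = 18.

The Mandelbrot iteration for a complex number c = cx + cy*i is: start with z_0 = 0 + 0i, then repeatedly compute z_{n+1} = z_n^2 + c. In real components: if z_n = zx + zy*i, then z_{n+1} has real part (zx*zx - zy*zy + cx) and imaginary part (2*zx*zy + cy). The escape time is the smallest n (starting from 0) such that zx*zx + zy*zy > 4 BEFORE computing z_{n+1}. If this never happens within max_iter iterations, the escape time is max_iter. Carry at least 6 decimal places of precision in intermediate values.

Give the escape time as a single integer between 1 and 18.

z_0 = 0 + 0i, c = 0.4270 + 1.2490i
Iter 1: z = 0.4270 + 1.2490i, |z|^2 = 1.7423
Iter 2: z = -0.9507 + 2.3156i, |z|^2 = 6.2660
Escaped at iteration 2

Answer: 2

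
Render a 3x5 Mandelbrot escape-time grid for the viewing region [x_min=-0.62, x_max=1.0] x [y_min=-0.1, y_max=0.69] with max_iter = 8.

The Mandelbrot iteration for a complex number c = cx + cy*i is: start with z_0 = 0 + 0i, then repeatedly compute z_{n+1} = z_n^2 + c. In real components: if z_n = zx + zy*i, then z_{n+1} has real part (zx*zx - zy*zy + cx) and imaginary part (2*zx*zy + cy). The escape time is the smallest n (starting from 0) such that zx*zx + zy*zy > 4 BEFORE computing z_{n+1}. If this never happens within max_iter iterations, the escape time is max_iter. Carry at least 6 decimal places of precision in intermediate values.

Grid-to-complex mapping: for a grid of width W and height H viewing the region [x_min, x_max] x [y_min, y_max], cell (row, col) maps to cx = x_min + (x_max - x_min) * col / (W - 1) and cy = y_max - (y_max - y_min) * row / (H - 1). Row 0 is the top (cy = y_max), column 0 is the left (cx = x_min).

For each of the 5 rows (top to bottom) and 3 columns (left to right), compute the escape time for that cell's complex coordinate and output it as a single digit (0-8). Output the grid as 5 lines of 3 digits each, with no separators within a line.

(row=0, col=0): c = -0.6200 + 0.6900i → escape time 8
(row=0, col=1): c = 0.1900 + 0.6900i → escape time 7
(row=0, col=2): c = 1.0000 + 0.6900i → escape time 2
(row=1, col=0): c = -0.6200 + 0.4925i → escape time 8
(row=1, col=1): c = 0.1900 + 0.4925i → escape time 8
(row=1, col=2): c = 1.0000 + 0.4925i → escape time 2
(row=2, col=0): c = -0.6200 + 0.2950i → escape time 8
(row=2, col=1): c = 0.1900 + 0.2950i → escape time 8
(row=2, col=2): c = 1.0000 + 0.2950i → escape time 2
(row=3, col=0): c = -0.6200 + 0.0975i → escape time 8
(row=3, col=1): c = 0.1900 + 0.0975i → escape time 8
(row=3, col=2): c = 1.0000 + 0.0975i → escape time 2
(row=4, col=0): c = -0.6200 + -0.1000i → escape time 8
(row=4, col=1): c = 0.1900 + -0.1000i → escape time 8
(row=4, col=2): c = 1.0000 + -0.1000i → escape time 2

Answer: 872
882
882
882
882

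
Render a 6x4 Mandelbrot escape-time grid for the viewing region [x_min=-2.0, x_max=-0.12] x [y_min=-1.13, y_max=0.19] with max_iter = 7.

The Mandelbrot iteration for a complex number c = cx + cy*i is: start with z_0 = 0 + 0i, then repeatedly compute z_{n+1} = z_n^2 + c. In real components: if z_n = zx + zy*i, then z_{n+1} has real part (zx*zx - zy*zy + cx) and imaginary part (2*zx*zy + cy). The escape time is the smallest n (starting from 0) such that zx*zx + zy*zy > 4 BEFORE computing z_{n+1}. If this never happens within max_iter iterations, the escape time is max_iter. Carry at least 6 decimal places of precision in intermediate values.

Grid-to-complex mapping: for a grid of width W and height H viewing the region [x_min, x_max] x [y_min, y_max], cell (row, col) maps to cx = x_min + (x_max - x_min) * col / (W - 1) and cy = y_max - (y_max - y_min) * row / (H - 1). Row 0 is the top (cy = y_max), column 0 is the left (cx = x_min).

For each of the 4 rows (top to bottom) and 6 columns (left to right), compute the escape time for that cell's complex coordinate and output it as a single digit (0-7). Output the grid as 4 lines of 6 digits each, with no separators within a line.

Answer: 157777
147777
133477
123335

Derivation:
(row=0, col=0): c = -2.0000 + 0.1900i → escape time 1
(row=0, col=1): c = -1.6240 + 0.1900i → escape time 5
(row=0, col=2): c = -1.2480 + 0.1900i → escape time 7
(row=0, col=3): c = -0.8720 + 0.1900i → escape time 7
(row=0, col=4): c = -0.4960 + 0.1900i → escape time 7
(row=0, col=5): c = -0.1200 + 0.1900i → escape time 7
(row=1, col=0): c = -2.0000 + -0.2500i → escape time 1
(row=1, col=1): c = -1.6240 + -0.2500i → escape time 4
(row=1, col=2): c = -1.2480 + -0.2500i → escape time 7
(row=1, col=3): c = -0.8720 + -0.2500i → escape time 7
(row=1, col=4): c = -0.4960 + -0.2500i → escape time 7
(row=1, col=5): c = -0.1200 + -0.2500i → escape time 7
(row=2, col=0): c = -2.0000 + -0.6900i → escape time 1
(row=2, col=1): c = -1.6240 + -0.6900i → escape time 3
(row=2, col=2): c = -1.2480 + -0.6900i → escape time 3
(row=2, col=3): c = -0.8720 + -0.6900i → escape time 4
(row=2, col=4): c = -0.4960 + -0.6900i → escape time 7
(row=2, col=5): c = -0.1200 + -0.6900i → escape time 7
(row=3, col=0): c = -2.0000 + -1.1300i → escape time 1
(row=3, col=1): c = -1.6240 + -1.1300i → escape time 2
(row=3, col=2): c = -1.2480 + -1.1300i → escape time 3
(row=3, col=3): c = -0.8720 + -1.1300i → escape time 3
(row=3, col=4): c = -0.4960 + -1.1300i → escape time 3
(row=3, col=5): c = -0.1200 + -1.1300i → escape time 5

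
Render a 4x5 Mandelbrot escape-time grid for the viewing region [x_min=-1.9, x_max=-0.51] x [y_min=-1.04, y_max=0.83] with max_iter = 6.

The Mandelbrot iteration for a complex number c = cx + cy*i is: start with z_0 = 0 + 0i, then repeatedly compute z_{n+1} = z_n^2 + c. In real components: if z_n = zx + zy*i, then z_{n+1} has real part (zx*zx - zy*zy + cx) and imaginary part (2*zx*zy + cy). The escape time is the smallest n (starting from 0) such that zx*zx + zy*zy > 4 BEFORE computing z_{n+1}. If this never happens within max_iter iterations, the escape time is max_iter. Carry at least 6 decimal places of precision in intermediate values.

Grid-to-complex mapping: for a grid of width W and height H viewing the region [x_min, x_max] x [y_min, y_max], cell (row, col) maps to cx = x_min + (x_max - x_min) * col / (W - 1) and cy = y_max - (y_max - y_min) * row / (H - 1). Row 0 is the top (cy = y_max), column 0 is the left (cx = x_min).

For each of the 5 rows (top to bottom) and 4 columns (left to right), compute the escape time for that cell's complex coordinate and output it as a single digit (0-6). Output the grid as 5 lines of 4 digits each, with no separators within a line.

(row=0, col=0): c = -1.9000 + 0.8300i → escape time 1
(row=0, col=1): c = -1.4367 + 0.8300i → escape time 3
(row=0, col=2): c = -0.9733 + 0.8300i → escape time 3
(row=0, col=3): c = -0.5100 + 0.8300i → escape time 5
(row=1, col=0): c = -1.9000 + 0.3625i → escape time 3
(row=1, col=1): c = -1.4367 + 0.3625i → escape time 5
(row=1, col=2): c = -0.9733 + 0.3625i → escape time 6
(row=1, col=3): c = -0.5100 + 0.3625i → escape time 6
(row=2, col=0): c = -1.9000 + -0.1050i → escape time 4
(row=2, col=1): c = -1.4367 + -0.1050i → escape time 6
(row=2, col=2): c = -0.9733 + -0.1050i → escape time 6
(row=2, col=3): c = -0.5100 + -0.1050i → escape time 6
(row=3, col=0): c = -1.9000 + -0.5725i → escape time 2
(row=3, col=1): c = -1.4367 + -0.5725i → escape time 3
(row=3, col=2): c = -0.9733 + -0.5725i → escape time 5
(row=3, col=3): c = -0.5100 + -0.5725i → escape time 6
(row=4, col=0): c = -1.9000 + -1.0400i → escape time 1
(row=4, col=1): c = -1.4367 + -1.0400i → escape time 2
(row=4, col=2): c = -0.9733 + -1.0400i → escape time 3
(row=4, col=3): c = -0.5100 + -1.0400i → escape time 4

Answer: 1335
3566
4666
2356
1234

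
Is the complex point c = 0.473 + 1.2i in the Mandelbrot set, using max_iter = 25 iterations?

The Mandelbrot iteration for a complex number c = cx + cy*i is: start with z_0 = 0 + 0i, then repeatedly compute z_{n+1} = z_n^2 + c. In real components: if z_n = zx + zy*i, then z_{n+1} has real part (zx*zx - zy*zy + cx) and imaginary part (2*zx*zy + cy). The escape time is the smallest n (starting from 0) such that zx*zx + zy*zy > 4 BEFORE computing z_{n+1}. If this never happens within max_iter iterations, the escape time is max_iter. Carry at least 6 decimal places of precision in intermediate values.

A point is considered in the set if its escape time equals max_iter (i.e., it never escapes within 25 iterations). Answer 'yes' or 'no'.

z_0 = 0 + 0i, c = 0.4730 + 1.2000i
Iter 1: z = 0.4730 + 1.2000i, |z|^2 = 1.6637
Iter 2: z = -0.7433 + 2.3352i, |z|^2 = 6.0056
Escaped at iteration 2

Answer: no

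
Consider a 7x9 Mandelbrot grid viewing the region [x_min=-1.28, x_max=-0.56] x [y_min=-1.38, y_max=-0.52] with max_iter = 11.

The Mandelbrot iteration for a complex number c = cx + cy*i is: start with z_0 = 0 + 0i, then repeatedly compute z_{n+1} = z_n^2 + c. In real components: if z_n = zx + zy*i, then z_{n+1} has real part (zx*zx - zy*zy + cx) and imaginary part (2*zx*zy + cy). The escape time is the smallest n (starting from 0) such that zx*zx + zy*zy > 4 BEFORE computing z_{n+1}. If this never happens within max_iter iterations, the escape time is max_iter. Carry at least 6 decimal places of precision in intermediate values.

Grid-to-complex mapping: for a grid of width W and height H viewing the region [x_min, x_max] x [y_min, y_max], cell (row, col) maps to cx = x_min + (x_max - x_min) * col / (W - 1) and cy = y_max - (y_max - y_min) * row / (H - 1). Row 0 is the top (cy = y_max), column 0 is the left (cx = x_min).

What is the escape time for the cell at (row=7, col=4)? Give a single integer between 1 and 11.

Answer: 3

Derivation:
z_0 = 0 + 0i, c = -0.8000 + -1.2725i
Iter 1: z = -0.8000 + -1.2725i, |z|^2 = 2.2593
Iter 2: z = -1.7793 + 0.7635i, |z|^2 = 3.7487
Iter 3: z = 1.7828 + -3.9894i, |z|^2 = 19.0940
Escaped at iteration 3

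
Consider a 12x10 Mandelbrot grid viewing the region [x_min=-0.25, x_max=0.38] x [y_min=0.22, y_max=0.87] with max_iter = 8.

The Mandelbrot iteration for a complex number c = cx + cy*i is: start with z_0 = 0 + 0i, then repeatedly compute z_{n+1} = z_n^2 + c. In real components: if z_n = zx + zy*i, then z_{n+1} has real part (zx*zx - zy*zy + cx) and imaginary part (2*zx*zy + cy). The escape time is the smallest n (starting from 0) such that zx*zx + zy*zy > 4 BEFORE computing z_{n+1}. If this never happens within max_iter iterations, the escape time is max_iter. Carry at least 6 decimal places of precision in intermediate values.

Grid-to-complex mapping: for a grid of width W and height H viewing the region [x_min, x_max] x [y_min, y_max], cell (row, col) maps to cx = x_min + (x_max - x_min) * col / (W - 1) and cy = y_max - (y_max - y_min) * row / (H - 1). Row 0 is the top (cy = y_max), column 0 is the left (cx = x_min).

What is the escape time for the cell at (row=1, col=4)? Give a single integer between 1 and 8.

z_0 = 0 + 0i, c = -0.0209 + 0.7978i
Iter 1: z = -0.0209 + 0.7978i, |z|^2 = 0.6369
Iter 2: z = -0.6569 + 0.7644i, |z|^2 = 1.0159
Iter 3: z = -0.1737 + -0.2065i, |z|^2 = 0.0728
Iter 4: z = -0.0334 + 0.8695i, |z|^2 = 0.7572
Iter 5: z = -0.7759 + 0.7397i, |z|^2 = 1.1491
Iter 6: z = 0.0339 + -0.3500i, |z|^2 = 0.1237
Iter 7: z = -0.1423 + 0.7740i, |z|^2 = 0.6194

Answer: 8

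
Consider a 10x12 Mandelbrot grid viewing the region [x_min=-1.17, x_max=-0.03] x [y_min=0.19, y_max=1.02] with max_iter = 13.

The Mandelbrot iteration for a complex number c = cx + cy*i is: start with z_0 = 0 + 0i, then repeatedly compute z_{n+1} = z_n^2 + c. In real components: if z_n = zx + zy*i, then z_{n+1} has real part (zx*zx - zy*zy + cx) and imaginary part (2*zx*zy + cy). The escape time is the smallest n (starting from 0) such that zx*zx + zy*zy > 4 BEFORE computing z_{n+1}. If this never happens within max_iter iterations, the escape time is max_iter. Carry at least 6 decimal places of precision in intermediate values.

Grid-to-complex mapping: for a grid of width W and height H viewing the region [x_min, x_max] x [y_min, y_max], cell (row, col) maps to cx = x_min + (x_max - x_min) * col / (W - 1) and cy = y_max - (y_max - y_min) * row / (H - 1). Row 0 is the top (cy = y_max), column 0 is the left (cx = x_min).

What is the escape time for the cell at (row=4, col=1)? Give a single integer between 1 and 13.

z_0 = 0 + 0i, c = -1.0433 + 0.7182i
Iter 1: z = -1.0433 + 0.7182i, |z|^2 = 1.6043
Iter 2: z = -0.4706 + -0.7804i, |z|^2 = 0.8305
Iter 3: z = -1.4310 + 1.4527i, |z|^2 = 4.1579
Escaped at iteration 3

Answer: 3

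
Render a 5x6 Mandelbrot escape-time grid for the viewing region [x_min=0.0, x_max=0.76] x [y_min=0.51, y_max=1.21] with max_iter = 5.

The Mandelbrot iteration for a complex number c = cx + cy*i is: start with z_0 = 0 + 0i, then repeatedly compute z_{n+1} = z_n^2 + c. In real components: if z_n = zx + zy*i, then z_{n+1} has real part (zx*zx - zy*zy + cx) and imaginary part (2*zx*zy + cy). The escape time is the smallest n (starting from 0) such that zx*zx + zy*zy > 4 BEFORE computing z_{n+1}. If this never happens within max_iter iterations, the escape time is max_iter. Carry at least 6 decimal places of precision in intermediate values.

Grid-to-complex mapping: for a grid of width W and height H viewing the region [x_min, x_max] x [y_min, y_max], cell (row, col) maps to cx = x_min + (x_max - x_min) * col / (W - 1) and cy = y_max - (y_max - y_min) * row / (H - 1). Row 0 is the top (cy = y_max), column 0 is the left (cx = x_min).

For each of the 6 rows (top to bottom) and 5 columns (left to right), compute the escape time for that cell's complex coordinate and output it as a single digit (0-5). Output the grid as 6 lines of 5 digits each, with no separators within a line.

(row=0, col=0): c = 0.0000 + 1.2100i → escape time 3
(row=0, col=1): c = 0.1900 + 1.2100i → escape time 2
(row=0, col=2): c = 0.3800 + 1.2100i → escape time 2
(row=0, col=3): c = 0.5700 + 1.2100i → escape time 2
(row=0, col=4): c = 0.7600 + 1.2100i → escape time 2
(row=1, col=0): c = 0.0000 + 1.0700i → escape time 5
(row=1, col=1): c = 0.1900 + 1.0700i → escape time 3
(row=1, col=2): c = 0.3800 + 1.0700i → escape time 3
(row=1, col=3): c = 0.5700 + 1.0700i → escape time 2
(row=1, col=4): c = 0.7600 + 1.0700i → escape time 2
(row=2, col=0): c = 0.0000 + 0.9300i → escape time 5
(row=2, col=1): c = 0.1900 + 0.9300i → escape time 4
(row=2, col=2): c = 0.3800 + 0.9300i → escape time 3
(row=2, col=3): c = 0.5700 + 0.9300i → escape time 3
(row=2, col=4): c = 0.7600 + 0.9300i → escape time 2
(row=3, col=0): c = 0.0000 + 0.7900i → escape time 5
(row=3, col=1): c = 0.1900 + 0.7900i → escape time 5
(row=3, col=2): c = 0.3800 + 0.7900i → escape time 4
(row=3, col=3): c = 0.5700 + 0.7900i → escape time 3
(row=3, col=4): c = 0.7600 + 0.7900i → escape time 2
(row=4, col=0): c = 0.0000 + 0.6500i → escape time 5
(row=4, col=1): c = 0.1900 + 0.6500i → escape time 5
(row=4, col=2): c = 0.3800 + 0.6500i → escape time 5
(row=4, col=3): c = 0.5700 + 0.6500i → escape time 3
(row=4, col=4): c = 0.7600 + 0.6500i → escape time 3
(row=5, col=0): c = 0.0000 + 0.5100i → escape time 5
(row=5, col=1): c = 0.1900 + 0.5100i → escape time 5
(row=5, col=2): c = 0.3800 + 0.5100i → escape time 5
(row=5, col=3): c = 0.5700 + 0.5100i → escape time 4
(row=5, col=4): c = 0.7600 + 0.5100i → escape time 3

Answer: 32222
53322
54332
55432
55533
55543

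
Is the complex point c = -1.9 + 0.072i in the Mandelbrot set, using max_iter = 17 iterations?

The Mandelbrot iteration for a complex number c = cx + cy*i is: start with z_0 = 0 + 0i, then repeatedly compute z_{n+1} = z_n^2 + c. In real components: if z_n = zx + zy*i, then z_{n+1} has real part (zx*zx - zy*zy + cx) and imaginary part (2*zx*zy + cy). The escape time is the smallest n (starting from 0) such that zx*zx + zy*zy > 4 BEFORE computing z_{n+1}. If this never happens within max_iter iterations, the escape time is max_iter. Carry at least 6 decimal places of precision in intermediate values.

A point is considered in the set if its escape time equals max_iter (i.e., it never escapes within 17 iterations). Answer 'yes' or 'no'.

Answer: no

Derivation:
z_0 = 0 + 0i, c = -1.9000 + 0.0720i
Iter 1: z = -1.9000 + 0.0720i, |z|^2 = 3.6152
Iter 2: z = 1.7048 + -0.2016i, |z|^2 = 2.9470
Iter 3: z = 0.9658 + -0.6154i, |z|^2 = 1.3114
Iter 4: z = -1.3460 + -1.1166i, |z|^2 = 3.0586
Iter 5: z = -1.3351 + 3.0780i, |z|^2 = 11.2563
Escaped at iteration 5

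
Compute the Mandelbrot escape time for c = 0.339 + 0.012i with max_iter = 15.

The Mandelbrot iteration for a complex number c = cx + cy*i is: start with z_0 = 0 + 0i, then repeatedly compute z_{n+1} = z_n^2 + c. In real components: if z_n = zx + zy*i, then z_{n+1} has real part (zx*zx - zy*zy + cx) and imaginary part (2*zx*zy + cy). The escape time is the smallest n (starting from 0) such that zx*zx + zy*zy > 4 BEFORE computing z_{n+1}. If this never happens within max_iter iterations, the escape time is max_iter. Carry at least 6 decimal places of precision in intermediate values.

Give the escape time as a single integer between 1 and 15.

z_0 = 0 + 0i, c = 0.3390 + 0.0120i
Iter 1: z = 0.3390 + 0.0120i, |z|^2 = 0.1151
Iter 2: z = 0.4538 + 0.0201i, |z|^2 = 0.2063
Iter 3: z = 0.5445 + 0.0303i, |z|^2 = 0.2974
Iter 4: z = 0.6346 + 0.0450i, |z|^2 = 0.4047
Iter 5: z = 0.7397 + 0.0691i, |z|^2 = 0.5519
Iter 6: z = 0.8813 + 0.1142i, |z|^2 = 0.7898
Iter 7: z = 1.1027 + 0.2133i, |z|^2 = 1.2614
Iter 8: z = 1.5095 + 0.4823i, |z|^2 = 2.5111
Iter 9: z = 2.3848 + 1.4681i, |z|^2 = 7.8428
Escaped at iteration 9

Answer: 9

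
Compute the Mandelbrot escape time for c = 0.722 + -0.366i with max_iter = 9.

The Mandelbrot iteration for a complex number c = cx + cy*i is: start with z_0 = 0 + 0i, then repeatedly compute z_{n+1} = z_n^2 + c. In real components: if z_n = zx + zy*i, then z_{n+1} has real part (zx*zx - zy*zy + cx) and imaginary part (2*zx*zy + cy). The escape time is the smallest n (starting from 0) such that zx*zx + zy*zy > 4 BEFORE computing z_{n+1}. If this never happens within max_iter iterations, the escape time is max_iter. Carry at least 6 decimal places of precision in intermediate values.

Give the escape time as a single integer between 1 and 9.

z_0 = 0 + 0i, c = 0.7220 + -0.3660i
Iter 1: z = 0.7220 + -0.3660i, |z|^2 = 0.6552
Iter 2: z = 1.1093 + -0.8945i, |z|^2 = 2.0307
Iter 3: z = 1.1525 + -2.3506i, |z|^2 = 6.8535
Escaped at iteration 3

Answer: 3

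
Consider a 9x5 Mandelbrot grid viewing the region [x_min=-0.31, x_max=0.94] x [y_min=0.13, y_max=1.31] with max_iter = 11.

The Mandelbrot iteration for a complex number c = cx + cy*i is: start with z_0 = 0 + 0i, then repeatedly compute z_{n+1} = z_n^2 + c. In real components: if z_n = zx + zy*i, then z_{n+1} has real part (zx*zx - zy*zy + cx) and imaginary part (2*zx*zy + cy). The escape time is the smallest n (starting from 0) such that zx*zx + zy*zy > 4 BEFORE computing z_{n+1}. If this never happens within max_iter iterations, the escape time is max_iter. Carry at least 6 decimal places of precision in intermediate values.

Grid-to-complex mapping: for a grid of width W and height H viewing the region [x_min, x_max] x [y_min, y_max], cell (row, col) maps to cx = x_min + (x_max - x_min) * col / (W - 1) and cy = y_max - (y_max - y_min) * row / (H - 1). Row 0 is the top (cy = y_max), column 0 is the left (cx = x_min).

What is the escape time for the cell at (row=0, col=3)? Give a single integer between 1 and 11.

Answer: 2

Derivation:
z_0 = 0 + 0i, c = 0.1588 + 1.3100i
Iter 1: z = 0.1588 + 1.3100i, |z|^2 = 1.7413
Iter 2: z = -1.5321 + 1.7259i, |z|^2 = 5.3263
Escaped at iteration 2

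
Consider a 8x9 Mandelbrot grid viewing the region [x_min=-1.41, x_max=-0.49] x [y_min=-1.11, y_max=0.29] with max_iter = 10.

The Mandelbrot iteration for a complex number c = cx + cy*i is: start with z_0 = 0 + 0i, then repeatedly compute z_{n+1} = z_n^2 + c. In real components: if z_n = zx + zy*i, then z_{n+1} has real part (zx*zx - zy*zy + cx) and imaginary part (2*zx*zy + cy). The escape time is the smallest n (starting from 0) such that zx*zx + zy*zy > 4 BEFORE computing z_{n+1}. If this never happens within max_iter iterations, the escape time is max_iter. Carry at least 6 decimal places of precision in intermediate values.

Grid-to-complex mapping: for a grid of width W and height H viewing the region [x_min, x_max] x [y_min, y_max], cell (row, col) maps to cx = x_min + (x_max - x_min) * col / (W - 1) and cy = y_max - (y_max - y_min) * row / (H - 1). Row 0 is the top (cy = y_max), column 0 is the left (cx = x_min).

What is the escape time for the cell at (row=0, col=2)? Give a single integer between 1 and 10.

z_0 = 0 + 0i, c = -1.1471 + 0.2900i
Iter 1: z = -1.1471 + 0.2900i, |z|^2 = 1.4000
Iter 2: z = 0.0847 + -0.3753i, |z|^2 = 0.1481
Iter 3: z = -1.2809 + 0.2264i, |z|^2 = 1.6918
Iter 4: z = 0.4422 + -0.2900i, |z|^2 = 0.2796
Iter 5: z = -1.0357 + 0.0335i, |z|^2 = 1.0739
Iter 6: z = -0.0755 + 0.2206i, |z|^2 = 0.0544
Iter 7: z = -1.1901 + 0.2567i, |z|^2 = 1.4822
Iter 8: z = 0.2033 + -0.3210i, |z|^2 = 0.1443
Iter 9: z = -1.2088 + 0.1595i, |z|^2 = 1.4867

Answer: 10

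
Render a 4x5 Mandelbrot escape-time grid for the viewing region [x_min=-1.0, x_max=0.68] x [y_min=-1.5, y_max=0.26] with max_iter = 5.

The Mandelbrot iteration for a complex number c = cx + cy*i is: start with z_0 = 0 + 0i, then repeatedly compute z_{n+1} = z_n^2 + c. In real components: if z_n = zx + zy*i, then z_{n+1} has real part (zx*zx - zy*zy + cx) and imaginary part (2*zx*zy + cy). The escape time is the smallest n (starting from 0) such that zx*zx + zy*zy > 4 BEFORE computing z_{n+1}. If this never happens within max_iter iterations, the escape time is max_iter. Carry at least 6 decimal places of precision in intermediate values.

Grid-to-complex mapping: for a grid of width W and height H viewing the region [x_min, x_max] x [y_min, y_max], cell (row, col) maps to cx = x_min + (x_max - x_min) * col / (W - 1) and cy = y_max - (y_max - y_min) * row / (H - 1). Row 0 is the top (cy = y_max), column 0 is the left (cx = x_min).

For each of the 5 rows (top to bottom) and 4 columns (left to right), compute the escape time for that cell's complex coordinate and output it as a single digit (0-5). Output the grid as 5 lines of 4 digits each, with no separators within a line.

(row=0, col=0): c = -1.0000 + 0.2600i → escape time 5
(row=0, col=1): c = -0.4400 + 0.2600i → escape time 5
(row=0, col=2): c = 0.1200 + 0.2600i → escape time 5
(row=0, col=3): c = 0.6800 + 0.2600i → escape time 3
(row=1, col=0): c = -1.0000 + -0.1800i → escape time 5
(row=1, col=1): c = -0.4400 + -0.1800i → escape time 5
(row=1, col=2): c = 0.1200 + -0.1800i → escape time 5
(row=1, col=3): c = 0.6800 + -0.1800i → escape time 3
(row=2, col=0): c = -1.0000 + -0.6200i → escape time 4
(row=2, col=1): c = -0.4400 + -0.6200i → escape time 5
(row=2, col=2): c = 0.1200 + -0.6200i → escape time 5
(row=2, col=3): c = 0.6800 + -0.6200i → escape time 3
(row=3, col=0): c = -1.0000 + -1.0600i → escape time 3
(row=3, col=1): c = -0.4400 + -1.0600i → escape time 4
(row=3, col=2): c = 0.1200 + -1.0600i → escape time 4
(row=3, col=3): c = 0.6800 + -1.0600i → escape time 2
(row=4, col=0): c = -1.0000 + -1.5000i → escape time 2
(row=4, col=1): c = -0.4400 + -1.5000i → escape time 2
(row=4, col=2): c = 0.1200 + -1.5000i → escape time 2
(row=4, col=3): c = 0.6800 + -1.5000i → escape time 2

Answer: 5553
5553
4553
3442
2222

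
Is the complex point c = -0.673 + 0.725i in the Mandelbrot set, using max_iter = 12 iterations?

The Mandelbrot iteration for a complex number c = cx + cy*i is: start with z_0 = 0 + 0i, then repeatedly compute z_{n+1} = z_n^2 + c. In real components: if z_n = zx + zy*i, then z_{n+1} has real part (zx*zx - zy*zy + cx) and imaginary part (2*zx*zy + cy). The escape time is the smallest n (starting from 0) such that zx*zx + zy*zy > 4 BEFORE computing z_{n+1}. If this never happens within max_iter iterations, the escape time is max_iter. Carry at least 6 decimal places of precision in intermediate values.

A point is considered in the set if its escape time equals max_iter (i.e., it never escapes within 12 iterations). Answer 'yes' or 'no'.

z_0 = 0 + 0i, c = -0.6730 + 0.7250i
Iter 1: z = -0.6730 + 0.7250i, |z|^2 = 0.9786
Iter 2: z = -0.7457 + -0.2509i, |z|^2 = 0.6190
Iter 3: z = -0.1799 + 1.0991i, |z|^2 = 1.2404
Iter 4: z = -1.8487 + 0.3296i, |z|^2 = 3.5264
Iter 5: z = 2.6361 + -0.4937i, |z|^2 = 7.1926
Escaped at iteration 5

Answer: no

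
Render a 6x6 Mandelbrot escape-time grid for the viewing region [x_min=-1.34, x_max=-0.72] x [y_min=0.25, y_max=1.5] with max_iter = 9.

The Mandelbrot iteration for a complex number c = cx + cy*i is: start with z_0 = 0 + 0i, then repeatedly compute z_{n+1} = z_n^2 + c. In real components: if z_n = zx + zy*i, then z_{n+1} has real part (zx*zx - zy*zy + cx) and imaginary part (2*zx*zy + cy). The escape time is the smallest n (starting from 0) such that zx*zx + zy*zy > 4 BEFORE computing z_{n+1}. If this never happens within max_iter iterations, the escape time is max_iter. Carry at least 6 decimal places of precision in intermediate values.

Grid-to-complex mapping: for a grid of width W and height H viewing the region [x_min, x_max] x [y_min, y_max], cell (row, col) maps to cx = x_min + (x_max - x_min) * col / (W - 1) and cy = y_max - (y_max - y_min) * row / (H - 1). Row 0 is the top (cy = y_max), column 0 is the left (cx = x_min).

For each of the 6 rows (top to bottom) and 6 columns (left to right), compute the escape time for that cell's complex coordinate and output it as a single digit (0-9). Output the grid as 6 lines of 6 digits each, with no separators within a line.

Answer: 122222
222333
333333
333444
355567
799999

Derivation:
(row=0, col=0): c = -1.3400 + 1.5000i → escape time 1
(row=0, col=1): c = -1.2160 + 1.5000i → escape time 2
(row=0, col=2): c = -1.0920 + 1.5000i → escape time 2
(row=0, col=3): c = -0.9680 + 1.5000i → escape time 2
(row=0, col=4): c = -0.8440 + 1.5000i → escape time 2
(row=0, col=5): c = -0.7200 + 1.5000i → escape time 2
(row=1, col=0): c = -1.3400 + 1.2500i → escape time 2
(row=1, col=1): c = -1.2160 + 1.2500i → escape time 2
(row=1, col=2): c = -1.0920 + 1.2500i → escape time 2
(row=1, col=3): c = -0.9680 + 1.2500i → escape time 3
(row=1, col=4): c = -0.8440 + 1.2500i → escape time 3
(row=1, col=5): c = -0.7200 + 1.2500i → escape time 3
(row=2, col=0): c = -1.3400 + 1.0000i → escape time 3
(row=2, col=1): c = -1.2160 + 1.0000i → escape time 3
(row=2, col=2): c = -1.0920 + 1.0000i → escape time 3
(row=2, col=3): c = -0.9680 + 1.0000i → escape time 3
(row=2, col=4): c = -0.8440 + 1.0000i → escape time 3
(row=2, col=5): c = -0.7200 + 1.0000i → escape time 3
(row=3, col=0): c = -1.3400 + 0.7500i → escape time 3
(row=3, col=1): c = -1.2160 + 0.7500i → escape time 3
(row=3, col=2): c = -1.0920 + 0.7500i → escape time 3
(row=3, col=3): c = -0.9680 + 0.7500i → escape time 4
(row=3, col=4): c = -0.8440 + 0.7500i → escape time 4
(row=3, col=5): c = -0.7200 + 0.7500i → escape time 4
(row=4, col=0): c = -1.3400 + 0.5000i → escape time 3
(row=4, col=1): c = -1.2160 + 0.5000i → escape time 5
(row=4, col=2): c = -1.0920 + 0.5000i → escape time 5
(row=4, col=3): c = -0.9680 + 0.5000i → escape time 5
(row=4, col=4): c = -0.8440 + 0.5000i → escape time 6
(row=4, col=5): c = -0.7200 + 0.5000i → escape time 7
(row=5, col=0): c = -1.3400 + 0.2500i → escape time 7
(row=5, col=1): c = -1.2160 + 0.2500i → escape time 9
(row=5, col=2): c = -1.0920 + 0.2500i → escape time 9
(row=5, col=3): c = -0.9680 + 0.2500i → escape time 9
(row=5, col=4): c = -0.8440 + 0.2500i → escape time 9
(row=5, col=5): c = -0.7200 + 0.2500i → escape time 9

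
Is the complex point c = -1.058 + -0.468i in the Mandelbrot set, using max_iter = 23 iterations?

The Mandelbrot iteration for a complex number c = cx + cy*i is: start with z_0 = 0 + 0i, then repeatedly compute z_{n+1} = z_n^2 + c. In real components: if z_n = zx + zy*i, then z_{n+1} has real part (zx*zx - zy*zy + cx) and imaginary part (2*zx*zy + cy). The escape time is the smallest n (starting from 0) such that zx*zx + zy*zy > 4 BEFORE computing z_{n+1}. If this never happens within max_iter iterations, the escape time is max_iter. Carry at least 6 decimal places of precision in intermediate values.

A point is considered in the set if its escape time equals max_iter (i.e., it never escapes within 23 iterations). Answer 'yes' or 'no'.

z_0 = 0 + 0i, c = -1.0580 + -0.4680i
Iter 1: z = -1.0580 + -0.4680i, |z|^2 = 1.3384
Iter 2: z = -0.1577 + 0.5223i, |z|^2 = 0.2976
Iter 3: z = -1.3059 + -0.6327i, |z|^2 = 2.1057
Iter 4: z = 0.2472 + 1.1845i, |z|^2 = 1.4641
Iter 5: z = -2.3999 + 0.1175i, |z|^2 = 5.7735
Escaped at iteration 5

Answer: no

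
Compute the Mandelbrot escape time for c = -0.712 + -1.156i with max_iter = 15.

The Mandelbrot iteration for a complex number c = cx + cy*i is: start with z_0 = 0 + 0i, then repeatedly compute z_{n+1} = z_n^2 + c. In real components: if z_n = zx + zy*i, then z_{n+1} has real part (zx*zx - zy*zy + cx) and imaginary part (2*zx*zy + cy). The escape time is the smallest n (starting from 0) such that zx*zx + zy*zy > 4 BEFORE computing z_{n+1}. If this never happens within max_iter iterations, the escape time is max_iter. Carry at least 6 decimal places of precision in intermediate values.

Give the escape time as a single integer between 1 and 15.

z_0 = 0 + 0i, c = -0.7120 + -1.1560i
Iter 1: z = -0.7120 + -1.1560i, |z|^2 = 1.8433
Iter 2: z = -1.5414 + 0.4901i, |z|^2 = 2.6161
Iter 3: z = 1.4236 + -2.6670i, |z|^2 = 9.1397
Escaped at iteration 3

Answer: 3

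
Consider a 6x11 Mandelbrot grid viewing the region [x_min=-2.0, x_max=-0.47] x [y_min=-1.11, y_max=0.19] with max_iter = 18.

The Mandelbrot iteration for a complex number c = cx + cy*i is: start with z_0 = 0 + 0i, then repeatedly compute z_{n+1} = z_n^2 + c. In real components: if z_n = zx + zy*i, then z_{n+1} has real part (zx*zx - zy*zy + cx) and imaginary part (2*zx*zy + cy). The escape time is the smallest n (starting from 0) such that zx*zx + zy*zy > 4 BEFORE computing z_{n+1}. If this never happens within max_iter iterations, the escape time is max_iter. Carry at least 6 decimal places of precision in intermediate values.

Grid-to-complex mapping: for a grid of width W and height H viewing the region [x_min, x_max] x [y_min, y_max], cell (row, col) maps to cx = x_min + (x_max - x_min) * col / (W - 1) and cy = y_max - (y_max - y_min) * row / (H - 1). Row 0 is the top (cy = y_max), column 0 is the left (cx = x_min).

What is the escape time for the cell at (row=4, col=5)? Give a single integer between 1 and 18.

Answer: 18

Derivation:
z_0 = 0 + 0i, c = -0.4700 + -0.3300i
Iter 1: z = -0.4700 + -0.3300i, |z|^2 = 0.3298
Iter 2: z = -0.3580 + -0.0198i, |z|^2 = 0.1286
Iter 3: z = -0.3422 + -0.3158i, |z|^2 = 0.2169
Iter 4: z = -0.4526 + -0.1138i, |z|^2 = 0.2178
Iter 5: z = -0.2781 + -0.2270i, |z|^2 = 0.1288
Iter 6: z = -0.4442 + -0.2038i, |z|^2 = 0.2388
Iter 7: z = -0.3142 + -0.1490i, |z|^2 = 0.1209
Iter 8: z = -0.3935 + -0.2364i, |z|^2 = 0.2107
Iter 9: z = -0.3711 + -0.1440i, |z|^2 = 0.1584
Iter 10: z = -0.3530 + -0.2231i, |z|^2 = 0.1744
Iter 11: z = -0.3951 + -0.1724i, |z|^2 = 0.1859
Iter 12: z = -0.3436 + -0.1937i, |z|^2 = 0.1556
Iter 13: z = -0.3895 + -0.1969i, |z|^2 = 0.1904
Iter 14: z = -0.3571 + -0.1766i, |z|^2 = 0.1587
Iter 15: z = -0.3737 + -0.2038i, |z|^2 = 0.1812
Iter 16: z = -0.3719 + -0.1776i, |z|^2 = 0.1699
Iter 17: z = -0.3632 + -0.1979i, |z|^2 = 0.1711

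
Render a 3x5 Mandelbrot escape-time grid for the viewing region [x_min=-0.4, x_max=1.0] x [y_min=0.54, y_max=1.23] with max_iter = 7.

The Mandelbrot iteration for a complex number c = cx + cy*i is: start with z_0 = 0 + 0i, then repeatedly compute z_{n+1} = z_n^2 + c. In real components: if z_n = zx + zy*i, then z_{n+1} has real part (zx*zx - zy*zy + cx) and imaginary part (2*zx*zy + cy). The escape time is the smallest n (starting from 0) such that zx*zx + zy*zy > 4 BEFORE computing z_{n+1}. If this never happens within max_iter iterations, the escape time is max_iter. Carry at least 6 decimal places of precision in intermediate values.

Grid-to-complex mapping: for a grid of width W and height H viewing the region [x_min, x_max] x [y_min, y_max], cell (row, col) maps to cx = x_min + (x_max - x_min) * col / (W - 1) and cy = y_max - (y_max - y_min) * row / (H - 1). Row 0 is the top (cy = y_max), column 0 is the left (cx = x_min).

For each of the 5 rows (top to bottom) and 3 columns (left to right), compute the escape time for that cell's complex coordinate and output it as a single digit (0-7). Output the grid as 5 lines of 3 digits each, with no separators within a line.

(row=0, col=0): c = -0.4000 + 1.2300i → escape time 3
(row=0, col=1): c = 0.3000 + 1.2300i → escape time 2
(row=0, col=2): c = 1.0000 + 1.2300i → escape time 2
(row=1, col=0): c = -0.4000 + 1.0575i → escape time 4
(row=1, col=1): c = 0.3000 + 1.0575i → escape time 3
(row=1, col=2): c = 1.0000 + 1.0575i → escape time 2
(row=2, col=0): c = -0.4000 + 0.8850i → escape time 5
(row=2, col=1): c = 0.3000 + 0.8850i → escape time 4
(row=2, col=2): c = 1.0000 + 0.8850i → escape time 2
(row=3, col=0): c = -0.4000 + 0.7125i → escape time 7
(row=3, col=1): c = 0.3000 + 0.7125i → escape time 6
(row=3, col=2): c = 1.0000 + 0.7125i → escape time 2
(row=4, col=0): c = -0.4000 + 0.5400i → escape time 7
(row=4, col=1): c = 0.3000 + 0.5400i → escape time 7
(row=4, col=2): c = 1.0000 + 0.5400i → escape time 2

Answer: 322
432
542
762
772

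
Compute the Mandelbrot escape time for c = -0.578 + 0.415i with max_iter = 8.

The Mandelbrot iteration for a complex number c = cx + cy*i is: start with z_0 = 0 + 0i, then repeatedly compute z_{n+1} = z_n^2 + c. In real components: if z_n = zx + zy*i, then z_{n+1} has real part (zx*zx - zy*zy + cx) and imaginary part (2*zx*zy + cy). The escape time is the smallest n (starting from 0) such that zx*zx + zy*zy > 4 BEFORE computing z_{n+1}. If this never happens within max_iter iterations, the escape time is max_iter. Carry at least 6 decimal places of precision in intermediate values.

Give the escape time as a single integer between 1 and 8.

Answer: 8

Derivation:
z_0 = 0 + 0i, c = -0.5780 + 0.4150i
Iter 1: z = -0.5780 + 0.4150i, |z|^2 = 0.5063
Iter 2: z = -0.4161 + -0.0647i, |z|^2 = 0.1774
Iter 3: z = -0.4090 + 0.4689i, |z|^2 = 0.3871
Iter 4: z = -0.6306 + 0.0314i, |z|^2 = 0.3986
Iter 5: z = -0.1814 + 0.3754i, |z|^2 = 0.1738
Iter 6: z = -0.6860 + 0.2788i, |z|^2 = 0.5483
Iter 7: z = -0.1852 + 0.0325i, |z|^2 = 0.0353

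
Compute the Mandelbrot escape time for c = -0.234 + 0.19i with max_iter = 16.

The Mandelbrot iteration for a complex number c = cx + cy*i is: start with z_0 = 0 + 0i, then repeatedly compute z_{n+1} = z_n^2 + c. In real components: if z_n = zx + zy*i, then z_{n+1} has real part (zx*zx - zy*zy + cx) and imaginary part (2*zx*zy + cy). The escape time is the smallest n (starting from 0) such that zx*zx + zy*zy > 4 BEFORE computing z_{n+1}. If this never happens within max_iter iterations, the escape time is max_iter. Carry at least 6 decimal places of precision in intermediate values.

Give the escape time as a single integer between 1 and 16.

Answer: 16

Derivation:
z_0 = 0 + 0i, c = -0.2340 + 0.1900i
Iter 1: z = -0.2340 + 0.1900i, |z|^2 = 0.0909
Iter 2: z = -0.2153 + 0.1011i, |z|^2 = 0.0566
Iter 3: z = -0.1978 + 0.1465i, |z|^2 = 0.0606
Iter 4: z = -0.2163 + 0.1320i, |z|^2 = 0.0642
Iter 5: z = -0.2046 + 0.1329i, |z|^2 = 0.0595
Iter 6: z = -0.2098 + 0.1356i, |z|^2 = 0.0624
Iter 7: z = -0.2084 + 0.1331i, |z|^2 = 0.0611
Iter 8: z = -0.2083 + 0.1345i, |z|^2 = 0.0615
Iter 9: z = -0.2087 + 0.1340i, |z|^2 = 0.0615
Iter 10: z = -0.2084 + 0.1341i, |z|^2 = 0.0614
Iter 11: z = -0.2086 + 0.1341i, |z|^2 = 0.0615
Iter 12: z = -0.2085 + 0.1341i, |z|^2 = 0.0614
Iter 13: z = -0.2085 + 0.1341i, |z|^2 = 0.0615
Iter 14: z = -0.2085 + 0.1341i, |z|^2 = 0.0615
Iter 15: z = -0.2085 + 0.1341i, |z|^2 = 0.0615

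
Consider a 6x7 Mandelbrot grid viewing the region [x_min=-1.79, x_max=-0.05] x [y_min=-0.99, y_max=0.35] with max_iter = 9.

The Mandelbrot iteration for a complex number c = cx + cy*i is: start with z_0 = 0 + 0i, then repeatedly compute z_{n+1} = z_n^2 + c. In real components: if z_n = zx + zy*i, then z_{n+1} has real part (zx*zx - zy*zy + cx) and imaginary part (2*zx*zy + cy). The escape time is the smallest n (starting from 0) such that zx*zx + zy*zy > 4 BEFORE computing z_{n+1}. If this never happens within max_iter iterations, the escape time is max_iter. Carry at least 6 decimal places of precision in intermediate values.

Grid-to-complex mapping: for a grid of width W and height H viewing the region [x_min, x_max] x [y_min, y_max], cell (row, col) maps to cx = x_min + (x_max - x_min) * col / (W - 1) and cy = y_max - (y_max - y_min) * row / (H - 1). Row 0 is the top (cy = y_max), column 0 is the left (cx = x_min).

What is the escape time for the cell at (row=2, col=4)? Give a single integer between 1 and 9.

z_0 = 0 + 0i, c = -0.3980 + -0.0967i
Iter 1: z = -0.3980 + -0.0967i, |z|^2 = 0.1677
Iter 2: z = -0.2489 + -0.0197i, |z|^2 = 0.0624
Iter 3: z = -0.3364 + -0.0868i, |z|^2 = 0.1207
Iter 4: z = -0.2924 + -0.0382i, |z|^2 = 0.0869
Iter 5: z = -0.3140 + -0.0743i, |z|^2 = 0.1041
Iter 6: z = -0.3049 + -0.0500i, |z|^2 = 0.0955
Iter 7: z = -0.3075 + -0.0662i, |z|^2 = 0.0989
Iter 8: z = -0.3078 + -0.0560i, |z|^2 = 0.0979

Answer: 9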